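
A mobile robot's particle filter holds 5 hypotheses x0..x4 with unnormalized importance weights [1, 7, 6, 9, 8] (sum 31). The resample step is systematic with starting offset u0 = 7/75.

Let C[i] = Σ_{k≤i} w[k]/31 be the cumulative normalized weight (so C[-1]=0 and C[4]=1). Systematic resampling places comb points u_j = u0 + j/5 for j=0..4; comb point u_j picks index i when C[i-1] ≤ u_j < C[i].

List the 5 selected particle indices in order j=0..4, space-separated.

1 2 3 3 4

C = [1/31, 8/31, 14/31, 23/31, 1]
j=0: u_0=7/75 ∈ [1/31, 8/31) → index 1
j=1: u_1=22/75 ∈ [8/31, 14/31) → index 2
j=2: u_2=37/75 ∈ [14/31, 23/31) → index 3
j=3: u_3=52/75 ∈ [14/31, 23/31) → index 3
j=4: u_4=67/75 ∈ [23/31, 1) → index 4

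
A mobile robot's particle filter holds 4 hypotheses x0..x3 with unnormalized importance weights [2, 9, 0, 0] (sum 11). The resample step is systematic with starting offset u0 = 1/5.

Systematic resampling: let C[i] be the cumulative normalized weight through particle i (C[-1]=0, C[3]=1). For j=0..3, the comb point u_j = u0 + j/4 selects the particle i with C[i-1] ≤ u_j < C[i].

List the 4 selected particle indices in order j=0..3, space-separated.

C = [2/11, 1, 1, 1]
j=0: u_0=1/5 ∈ [2/11, 1) → index 1
j=1: u_1=9/20 ∈ [2/11, 1) → index 1
j=2: u_2=7/10 ∈ [2/11, 1) → index 1
j=3: u_3=19/20 ∈ [2/11, 1) → index 1

1 1 1 1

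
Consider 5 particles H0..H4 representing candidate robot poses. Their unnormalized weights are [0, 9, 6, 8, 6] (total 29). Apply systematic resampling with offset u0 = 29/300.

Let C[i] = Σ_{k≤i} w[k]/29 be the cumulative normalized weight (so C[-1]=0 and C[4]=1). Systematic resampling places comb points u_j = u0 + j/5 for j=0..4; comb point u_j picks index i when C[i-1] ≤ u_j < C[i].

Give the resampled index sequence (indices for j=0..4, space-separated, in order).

C = [0, 9/29, 15/29, 23/29, 1]
j=0: u_0=29/300 ∈ [0, 9/29) → index 1
j=1: u_1=89/300 ∈ [0, 9/29) → index 1
j=2: u_2=149/300 ∈ [9/29, 15/29) → index 2
j=3: u_3=209/300 ∈ [15/29, 23/29) → index 3
j=4: u_4=269/300 ∈ [23/29, 1) → index 4

1 1 2 3 4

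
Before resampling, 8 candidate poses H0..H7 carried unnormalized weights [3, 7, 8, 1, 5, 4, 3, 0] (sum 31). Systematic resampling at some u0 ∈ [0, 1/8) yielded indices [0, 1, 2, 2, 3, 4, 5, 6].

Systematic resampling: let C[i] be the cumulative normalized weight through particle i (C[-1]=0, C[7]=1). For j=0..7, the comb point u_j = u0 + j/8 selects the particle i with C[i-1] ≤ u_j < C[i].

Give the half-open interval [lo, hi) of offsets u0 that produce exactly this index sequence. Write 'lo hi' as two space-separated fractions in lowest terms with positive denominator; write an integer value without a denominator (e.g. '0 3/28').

C = [3/31, 10/31, 18/31, 19/31, 24/31, 28/31, 1, 1]
j=0 picked index 0: u0 ∈ [0, 3/31)
j=1 picked index 1: u0 ∈ [-7/248, 49/248)
j=2 picked index 2: u0 ∈ [9/124, 41/124)
j=3 picked index 2: u0 ∈ [-13/248, 51/248)
j=4 picked index 3: u0 ∈ [5/62, 7/62)
j=5 picked index 4: u0 ∈ [-3/248, 37/248)
j=6 picked index 5: u0 ∈ [3/124, 19/124)
j=7 picked index 6: u0 ∈ [7/248, 1/8)
intersection: [5/62, 3/31)

5/62 3/31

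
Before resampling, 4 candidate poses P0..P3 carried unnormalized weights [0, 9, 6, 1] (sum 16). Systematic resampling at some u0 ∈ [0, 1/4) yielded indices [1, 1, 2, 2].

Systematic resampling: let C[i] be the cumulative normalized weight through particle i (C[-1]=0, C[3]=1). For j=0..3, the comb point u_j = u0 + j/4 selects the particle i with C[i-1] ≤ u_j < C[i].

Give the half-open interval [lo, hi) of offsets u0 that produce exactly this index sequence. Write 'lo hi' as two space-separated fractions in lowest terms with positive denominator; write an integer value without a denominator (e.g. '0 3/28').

C = [0, 9/16, 15/16, 1]
j=0 picked index 1: u0 ∈ [0, 9/16)
j=1 picked index 1: u0 ∈ [-1/4, 5/16)
j=2 picked index 2: u0 ∈ [1/16, 7/16)
j=3 picked index 2: u0 ∈ [-3/16, 3/16)
intersection: [1/16, 3/16)

1/16 3/16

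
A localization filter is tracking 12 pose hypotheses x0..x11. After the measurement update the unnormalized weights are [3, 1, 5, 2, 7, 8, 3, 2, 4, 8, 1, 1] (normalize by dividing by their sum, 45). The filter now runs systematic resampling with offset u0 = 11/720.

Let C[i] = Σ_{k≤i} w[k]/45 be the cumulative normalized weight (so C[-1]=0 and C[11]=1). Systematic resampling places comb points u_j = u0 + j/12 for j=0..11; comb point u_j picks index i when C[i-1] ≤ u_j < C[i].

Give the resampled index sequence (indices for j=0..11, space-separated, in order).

C = [1/15, 4/45, 1/5, 11/45, 2/5, 26/45, 29/45, 31/45, 7/9, 43/45, 44/45, 1]
j=0: u_0=11/720 ∈ [0, 1/15) → index 0
j=1: u_1=71/720 ∈ [4/45, 1/5) → index 2
j=2: u_2=131/720 ∈ [4/45, 1/5) → index 2
j=3: u_3=191/720 ∈ [11/45, 2/5) → index 4
j=4: u_4=251/720 ∈ [11/45, 2/5) → index 4
j=5: u_5=311/720 ∈ [2/5, 26/45) → index 5
j=6: u_6=371/720 ∈ [2/5, 26/45) → index 5
j=7: u_7=431/720 ∈ [26/45, 29/45) → index 6
j=8: u_8=491/720 ∈ [29/45, 31/45) → index 7
j=9: u_9=551/720 ∈ [31/45, 7/9) → index 8
j=10: u_10=611/720 ∈ [7/9, 43/45) → index 9
j=11: u_11=671/720 ∈ [7/9, 43/45) → index 9

0 2 2 4 4 5 5 6 7 8 9 9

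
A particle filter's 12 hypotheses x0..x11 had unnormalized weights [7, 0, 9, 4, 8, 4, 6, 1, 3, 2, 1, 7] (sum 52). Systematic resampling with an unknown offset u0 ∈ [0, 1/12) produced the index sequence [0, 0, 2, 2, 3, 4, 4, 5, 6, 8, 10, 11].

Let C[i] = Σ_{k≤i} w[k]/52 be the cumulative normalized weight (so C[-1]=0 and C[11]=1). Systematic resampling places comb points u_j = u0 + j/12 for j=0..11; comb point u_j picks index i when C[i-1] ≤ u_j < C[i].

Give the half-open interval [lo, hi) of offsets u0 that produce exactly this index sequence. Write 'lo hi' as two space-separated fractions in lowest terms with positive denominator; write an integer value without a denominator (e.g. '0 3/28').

1/78 5/156

C = [7/52, 7/52, 4/13, 5/13, 7/13, 8/13, 19/26, 3/4, 21/26, 11/13, 45/52, 1]
j=0 picked index 0: u0 ∈ [0, 7/52)
j=1 picked index 0: u0 ∈ [-1/12, 2/39)
j=2 picked index 2: u0 ∈ [-5/156, 11/78)
j=3 picked index 2: u0 ∈ [-3/26, 3/52)
j=4 picked index 3: u0 ∈ [-1/39, 2/39)
j=5 picked index 4: u0 ∈ [-5/156, 19/156)
j=6 picked index 4: u0 ∈ [-3/26, 1/26)
j=7 picked index 5: u0 ∈ [-7/156, 5/156)
j=8 picked index 6: u0 ∈ [-2/39, 5/78)
j=9 picked index 8: u0 ∈ [0, 3/52)
j=10 picked index 10: u0 ∈ [1/78, 5/156)
j=11 picked index 11: u0 ∈ [-2/39, 1/12)
intersection: [1/78, 5/156)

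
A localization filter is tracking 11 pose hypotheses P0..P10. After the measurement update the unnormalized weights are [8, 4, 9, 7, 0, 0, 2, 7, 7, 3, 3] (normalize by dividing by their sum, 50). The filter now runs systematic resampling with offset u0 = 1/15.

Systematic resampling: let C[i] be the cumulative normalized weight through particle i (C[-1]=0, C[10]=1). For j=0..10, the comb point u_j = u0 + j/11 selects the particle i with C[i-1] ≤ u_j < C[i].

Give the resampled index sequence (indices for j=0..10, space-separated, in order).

0 0 2 2 3 3 7 7 8 9 10

C = [4/25, 6/25, 21/50, 14/25, 14/25, 14/25, 3/5, 37/50, 22/25, 47/50, 1]
j=0: u_0=1/15 ∈ [0, 4/25) → index 0
j=1: u_1=26/165 ∈ [0, 4/25) → index 0
j=2: u_2=41/165 ∈ [6/25, 21/50) → index 2
j=3: u_3=56/165 ∈ [6/25, 21/50) → index 2
j=4: u_4=71/165 ∈ [21/50, 14/25) → index 3
j=5: u_5=86/165 ∈ [21/50, 14/25) → index 3
j=6: u_6=101/165 ∈ [3/5, 37/50) → index 7
j=7: u_7=116/165 ∈ [3/5, 37/50) → index 7
j=8: u_8=131/165 ∈ [37/50, 22/25) → index 8
j=9: u_9=146/165 ∈ [22/25, 47/50) → index 9
j=10: u_10=161/165 ∈ [47/50, 1) → index 10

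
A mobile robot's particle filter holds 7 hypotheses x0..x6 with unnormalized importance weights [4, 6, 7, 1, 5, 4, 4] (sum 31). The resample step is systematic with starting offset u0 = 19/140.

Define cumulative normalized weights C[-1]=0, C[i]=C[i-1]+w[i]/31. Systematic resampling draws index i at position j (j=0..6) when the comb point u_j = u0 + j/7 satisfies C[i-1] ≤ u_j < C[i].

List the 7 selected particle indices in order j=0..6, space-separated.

1 1 2 3 4 5 6

C = [4/31, 10/31, 17/31, 18/31, 23/31, 27/31, 1]
j=0: u_0=19/140 ∈ [4/31, 10/31) → index 1
j=1: u_1=39/140 ∈ [4/31, 10/31) → index 1
j=2: u_2=59/140 ∈ [10/31, 17/31) → index 2
j=3: u_3=79/140 ∈ [17/31, 18/31) → index 3
j=4: u_4=99/140 ∈ [18/31, 23/31) → index 4
j=5: u_5=17/20 ∈ [23/31, 27/31) → index 5
j=6: u_6=139/140 ∈ [27/31, 1) → index 6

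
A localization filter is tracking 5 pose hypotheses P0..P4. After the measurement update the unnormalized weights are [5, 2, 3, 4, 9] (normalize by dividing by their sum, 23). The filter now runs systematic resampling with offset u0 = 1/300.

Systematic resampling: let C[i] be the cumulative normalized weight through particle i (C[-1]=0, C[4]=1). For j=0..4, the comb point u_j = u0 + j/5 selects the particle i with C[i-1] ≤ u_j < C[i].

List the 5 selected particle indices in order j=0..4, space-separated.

C = [5/23, 7/23, 10/23, 14/23, 1]
j=0: u_0=1/300 ∈ [0, 5/23) → index 0
j=1: u_1=61/300 ∈ [0, 5/23) → index 0
j=2: u_2=121/300 ∈ [7/23, 10/23) → index 2
j=3: u_3=181/300 ∈ [10/23, 14/23) → index 3
j=4: u_4=241/300 ∈ [14/23, 1) → index 4

0 0 2 3 4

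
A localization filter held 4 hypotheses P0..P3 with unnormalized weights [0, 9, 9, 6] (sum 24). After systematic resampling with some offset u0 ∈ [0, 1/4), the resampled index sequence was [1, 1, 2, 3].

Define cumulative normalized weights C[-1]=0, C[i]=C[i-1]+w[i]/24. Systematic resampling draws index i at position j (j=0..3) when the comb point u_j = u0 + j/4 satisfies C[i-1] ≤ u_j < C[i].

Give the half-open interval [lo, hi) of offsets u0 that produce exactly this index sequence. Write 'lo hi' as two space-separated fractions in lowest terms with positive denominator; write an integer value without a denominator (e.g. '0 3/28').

C = [0, 3/8, 3/4, 1]
j=0 picked index 1: u0 ∈ [0, 3/8)
j=1 picked index 1: u0 ∈ [-1/4, 1/8)
j=2 picked index 2: u0 ∈ [-1/8, 1/4)
j=3 picked index 3: u0 ∈ [0, 1/4)
intersection: [0, 1/8)

0 1/8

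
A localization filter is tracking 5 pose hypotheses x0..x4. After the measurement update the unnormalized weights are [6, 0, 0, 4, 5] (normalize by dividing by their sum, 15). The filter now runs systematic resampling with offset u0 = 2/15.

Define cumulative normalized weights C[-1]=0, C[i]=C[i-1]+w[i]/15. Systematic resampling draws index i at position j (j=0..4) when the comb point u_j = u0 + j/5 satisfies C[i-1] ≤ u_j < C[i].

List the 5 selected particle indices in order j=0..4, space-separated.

C = [2/5, 2/5, 2/5, 2/3, 1]
j=0: u_0=2/15 ∈ [0, 2/5) → index 0
j=1: u_1=1/3 ∈ [0, 2/5) → index 0
j=2: u_2=8/15 ∈ [2/5, 2/3) → index 3
j=3: u_3=11/15 ∈ [2/3, 1) → index 4
j=4: u_4=14/15 ∈ [2/3, 1) → index 4

0 0 3 4 4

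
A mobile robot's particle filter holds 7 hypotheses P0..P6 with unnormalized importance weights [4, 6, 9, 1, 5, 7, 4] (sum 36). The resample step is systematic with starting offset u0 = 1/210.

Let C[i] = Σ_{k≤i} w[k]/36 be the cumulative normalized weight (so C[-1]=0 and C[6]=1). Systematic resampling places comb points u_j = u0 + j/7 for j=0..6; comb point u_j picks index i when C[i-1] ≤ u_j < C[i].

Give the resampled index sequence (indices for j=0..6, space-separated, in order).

C = [1/9, 5/18, 19/36, 5/9, 25/36, 8/9, 1]
j=0: u_0=1/210 ∈ [0, 1/9) → index 0
j=1: u_1=31/210 ∈ [1/9, 5/18) → index 1
j=2: u_2=61/210 ∈ [5/18, 19/36) → index 2
j=3: u_3=13/30 ∈ [5/18, 19/36) → index 2
j=4: u_4=121/210 ∈ [5/9, 25/36) → index 4
j=5: u_5=151/210 ∈ [25/36, 8/9) → index 5
j=6: u_6=181/210 ∈ [25/36, 8/9) → index 5

0 1 2 2 4 5 5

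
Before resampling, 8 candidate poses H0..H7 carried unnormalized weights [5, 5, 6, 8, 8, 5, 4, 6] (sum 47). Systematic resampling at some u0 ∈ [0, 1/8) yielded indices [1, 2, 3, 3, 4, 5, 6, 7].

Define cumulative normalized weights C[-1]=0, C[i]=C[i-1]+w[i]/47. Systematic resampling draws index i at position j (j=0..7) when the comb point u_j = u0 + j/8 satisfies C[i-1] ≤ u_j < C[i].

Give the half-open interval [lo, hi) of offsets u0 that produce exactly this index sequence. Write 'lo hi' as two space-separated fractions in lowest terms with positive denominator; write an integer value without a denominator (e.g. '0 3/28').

5/47 23/188

C = [5/47, 10/47, 16/47, 24/47, 32/47, 37/47, 41/47, 1]
j=0 picked index 1: u0 ∈ [5/47, 10/47)
j=1 picked index 2: u0 ∈ [33/376, 81/376)
j=2 picked index 3: u0 ∈ [17/188, 49/188)
j=3 picked index 3: u0 ∈ [-13/376, 51/376)
j=4 picked index 4: u0 ∈ [1/94, 17/94)
j=5 picked index 5: u0 ∈ [21/376, 61/376)
j=6 picked index 6: u0 ∈ [7/188, 23/188)
j=7 picked index 7: u0 ∈ [-1/376, 1/8)
intersection: [5/47, 23/188)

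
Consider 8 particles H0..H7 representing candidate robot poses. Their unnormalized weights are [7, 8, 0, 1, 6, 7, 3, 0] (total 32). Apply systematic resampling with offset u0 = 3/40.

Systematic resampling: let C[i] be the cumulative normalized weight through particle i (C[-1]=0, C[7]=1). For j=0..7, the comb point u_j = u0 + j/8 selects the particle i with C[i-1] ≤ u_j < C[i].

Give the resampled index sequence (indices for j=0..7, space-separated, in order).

0 0 1 1 4 5 5 6

C = [7/32, 15/32, 15/32, 1/2, 11/16, 29/32, 1, 1]
j=0: u_0=3/40 ∈ [0, 7/32) → index 0
j=1: u_1=1/5 ∈ [0, 7/32) → index 0
j=2: u_2=13/40 ∈ [7/32, 15/32) → index 1
j=3: u_3=9/20 ∈ [7/32, 15/32) → index 1
j=4: u_4=23/40 ∈ [1/2, 11/16) → index 4
j=5: u_5=7/10 ∈ [11/16, 29/32) → index 5
j=6: u_6=33/40 ∈ [11/16, 29/32) → index 5
j=7: u_7=19/20 ∈ [29/32, 1) → index 6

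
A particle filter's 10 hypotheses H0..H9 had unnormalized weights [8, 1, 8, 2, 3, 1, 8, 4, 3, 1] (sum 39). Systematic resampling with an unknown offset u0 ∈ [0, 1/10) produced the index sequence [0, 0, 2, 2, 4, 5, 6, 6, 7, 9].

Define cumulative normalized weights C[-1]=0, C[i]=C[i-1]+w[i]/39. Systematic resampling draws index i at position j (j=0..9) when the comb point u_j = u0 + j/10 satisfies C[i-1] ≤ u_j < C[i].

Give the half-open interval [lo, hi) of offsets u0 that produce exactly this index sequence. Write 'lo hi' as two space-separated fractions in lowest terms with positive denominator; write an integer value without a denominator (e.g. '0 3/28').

C = [8/39, 3/13, 17/39, 19/39, 22/39, 23/39, 31/39, 35/39, 38/39, 1]
j=0 picked index 0: u0 ∈ [0, 8/39)
j=1 picked index 0: u0 ∈ [-1/10, 41/390)
j=2 picked index 2: u0 ∈ [2/65, 46/195)
j=3 picked index 2: u0 ∈ [-9/130, 53/390)
j=4 picked index 4: u0 ∈ [17/195, 32/195)
j=5 picked index 5: u0 ∈ [5/78, 7/78)
j=6 picked index 6: u0 ∈ [-2/195, 38/195)
j=7 picked index 6: u0 ∈ [-43/390, 37/390)
j=8 picked index 7: u0 ∈ [-1/195, 19/195)
j=9 picked index 9: u0 ∈ [29/390, 1/10)
intersection: [17/195, 7/78)

17/195 7/78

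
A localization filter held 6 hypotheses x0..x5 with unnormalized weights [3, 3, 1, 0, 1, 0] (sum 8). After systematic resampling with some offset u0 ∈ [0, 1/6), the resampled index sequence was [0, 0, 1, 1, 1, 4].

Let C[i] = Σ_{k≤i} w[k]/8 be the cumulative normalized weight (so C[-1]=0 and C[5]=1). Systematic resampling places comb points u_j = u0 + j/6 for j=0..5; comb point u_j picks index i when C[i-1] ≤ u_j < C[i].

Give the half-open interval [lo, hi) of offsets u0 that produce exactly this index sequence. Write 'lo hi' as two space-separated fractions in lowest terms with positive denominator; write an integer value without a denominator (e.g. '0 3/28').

1/24 1/12

C = [3/8, 3/4, 7/8, 7/8, 1, 1]
j=0 picked index 0: u0 ∈ [0, 3/8)
j=1 picked index 0: u0 ∈ [-1/6, 5/24)
j=2 picked index 1: u0 ∈ [1/24, 5/12)
j=3 picked index 1: u0 ∈ [-1/8, 1/4)
j=4 picked index 1: u0 ∈ [-7/24, 1/12)
j=5 picked index 4: u0 ∈ [1/24, 1/6)
intersection: [1/24, 1/12)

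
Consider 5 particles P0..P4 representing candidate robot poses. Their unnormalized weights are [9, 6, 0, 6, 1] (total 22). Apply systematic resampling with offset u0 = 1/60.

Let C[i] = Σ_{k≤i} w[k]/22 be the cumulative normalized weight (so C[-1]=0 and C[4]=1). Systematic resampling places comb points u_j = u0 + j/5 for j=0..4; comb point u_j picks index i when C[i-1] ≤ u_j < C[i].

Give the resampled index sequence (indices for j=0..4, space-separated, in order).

C = [9/22, 15/22, 15/22, 21/22, 1]
j=0: u_0=1/60 ∈ [0, 9/22) → index 0
j=1: u_1=13/60 ∈ [0, 9/22) → index 0
j=2: u_2=5/12 ∈ [9/22, 15/22) → index 1
j=3: u_3=37/60 ∈ [9/22, 15/22) → index 1
j=4: u_4=49/60 ∈ [15/22, 21/22) → index 3

0 0 1 1 3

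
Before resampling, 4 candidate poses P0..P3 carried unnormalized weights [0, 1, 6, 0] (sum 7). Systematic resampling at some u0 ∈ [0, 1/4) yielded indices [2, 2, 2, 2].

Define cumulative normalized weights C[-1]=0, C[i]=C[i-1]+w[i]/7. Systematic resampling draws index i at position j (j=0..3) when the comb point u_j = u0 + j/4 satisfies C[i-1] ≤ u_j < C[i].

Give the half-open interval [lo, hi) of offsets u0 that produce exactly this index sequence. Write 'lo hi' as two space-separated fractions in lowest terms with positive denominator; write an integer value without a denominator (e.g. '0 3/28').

1/7 1/4

C = [0, 1/7, 1, 1]
j=0 picked index 2: u0 ∈ [1/7, 1)
j=1 picked index 2: u0 ∈ [-3/28, 3/4)
j=2 picked index 2: u0 ∈ [-5/14, 1/2)
j=3 picked index 2: u0 ∈ [-17/28, 1/4)
intersection: [1/7, 1/4)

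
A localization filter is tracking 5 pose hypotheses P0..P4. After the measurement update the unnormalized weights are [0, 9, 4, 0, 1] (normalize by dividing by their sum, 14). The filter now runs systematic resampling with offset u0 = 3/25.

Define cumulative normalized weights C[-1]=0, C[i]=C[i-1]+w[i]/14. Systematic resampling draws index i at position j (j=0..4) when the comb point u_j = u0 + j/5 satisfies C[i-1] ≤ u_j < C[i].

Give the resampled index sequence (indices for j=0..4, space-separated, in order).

1 1 1 2 2

C = [0, 9/14, 13/14, 13/14, 1]
j=0: u_0=3/25 ∈ [0, 9/14) → index 1
j=1: u_1=8/25 ∈ [0, 9/14) → index 1
j=2: u_2=13/25 ∈ [0, 9/14) → index 1
j=3: u_3=18/25 ∈ [9/14, 13/14) → index 2
j=4: u_4=23/25 ∈ [9/14, 13/14) → index 2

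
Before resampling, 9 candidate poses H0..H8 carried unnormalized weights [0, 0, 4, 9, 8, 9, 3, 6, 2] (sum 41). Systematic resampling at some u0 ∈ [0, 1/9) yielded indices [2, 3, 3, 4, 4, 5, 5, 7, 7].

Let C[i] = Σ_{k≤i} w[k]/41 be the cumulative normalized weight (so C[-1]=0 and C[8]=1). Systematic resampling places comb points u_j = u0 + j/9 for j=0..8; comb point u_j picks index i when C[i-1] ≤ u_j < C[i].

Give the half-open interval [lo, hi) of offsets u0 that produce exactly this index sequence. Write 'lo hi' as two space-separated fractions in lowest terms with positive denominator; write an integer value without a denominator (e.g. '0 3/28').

C = [0, 0, 4/41, 13/41, 21/41, 30/41, 33/41, 39/41, 1]
j=0 picked index 2: u0 ∈ [0, 4/41)
j=1 picked index 3: u0 ∈ [-5/369, 76/369)
j=2 picked index 3: u0 ∈ [-46/369, 35/369)
j=3 picked index 4: u0 ∈ [-2/123, 22/123)
j=4 picked index 4: u0 ∈ [-47/369, 25/369)
j=5 picked index 5: u0 ∈ [-16/369, 65/369)
j=6 picked index 5: u0 ∈ [-19/123, 8/123)
j=7 picked index 7: u0 ∈ [10/369, 64/369)
j=8 picked index 7: u0 ∈ [-31/369, 23/369)
intersection: [10/369, 23/369)

10/369 23/369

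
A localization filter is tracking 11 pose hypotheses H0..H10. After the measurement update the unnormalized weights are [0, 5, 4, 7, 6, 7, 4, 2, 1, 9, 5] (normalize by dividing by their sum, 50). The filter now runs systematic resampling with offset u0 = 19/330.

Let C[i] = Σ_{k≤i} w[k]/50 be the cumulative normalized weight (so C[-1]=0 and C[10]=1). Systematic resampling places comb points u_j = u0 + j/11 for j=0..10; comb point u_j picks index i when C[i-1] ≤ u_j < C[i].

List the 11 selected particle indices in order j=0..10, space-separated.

C = [0, 1/10, 9/50, 8/25, 11/25, 29/50, 33/50, 7/10, 18/25, 9/10, 1]
j=0: u_0=19/330 ∈ [0, 1/10) → index 1
j=1: u_1=49/330 ∈ [1/10, 9/50) → index 2
j=2: u_2=79/330 ∈ [9/50, 8/25) → index 3
j=3: u_3=109/330 ∈ [8/25, 11/25) → index 4
j=4: u_4=139/330 ∈ [8/25, 11/25) → index 4
j=5: u_5=169/330 ∈ [11/25, 29/50) → index 5
j=6: u_6=199/330 ∈ [29/50, 33/50) → index 6
j=7: u_7=229/330 ∈ [33/50, 7/10) → index 7
j=8: u_8=259/330 ∈ [18/25, 9/10) → index 9
j=9: u_9=289/330 ∈ [18/25, 9/10) → index 9
j=10: u_10=29/30 ∈ [9/10, 1) → index 10

1 2 3 4 4 5 6 7 9 9 10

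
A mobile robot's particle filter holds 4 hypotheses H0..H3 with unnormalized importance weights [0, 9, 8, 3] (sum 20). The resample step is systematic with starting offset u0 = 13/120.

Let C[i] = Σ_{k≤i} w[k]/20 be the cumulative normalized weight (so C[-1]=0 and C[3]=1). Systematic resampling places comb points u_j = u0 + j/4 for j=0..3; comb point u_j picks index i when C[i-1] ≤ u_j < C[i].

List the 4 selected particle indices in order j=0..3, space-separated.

C = [0, 9/20, 17/20, 1]
j=0: u_0=13/120 ∈ [0, 9/20) → index 1
j=1: u_1=43/120 ∈ [0, 9/20) → index 1
j=2: u_2=73/120 ∈ [9/20, 17/20) → index 2
j=3: u_3=103/120 ∈ [17/20, 1) → index 3

1 1 2 3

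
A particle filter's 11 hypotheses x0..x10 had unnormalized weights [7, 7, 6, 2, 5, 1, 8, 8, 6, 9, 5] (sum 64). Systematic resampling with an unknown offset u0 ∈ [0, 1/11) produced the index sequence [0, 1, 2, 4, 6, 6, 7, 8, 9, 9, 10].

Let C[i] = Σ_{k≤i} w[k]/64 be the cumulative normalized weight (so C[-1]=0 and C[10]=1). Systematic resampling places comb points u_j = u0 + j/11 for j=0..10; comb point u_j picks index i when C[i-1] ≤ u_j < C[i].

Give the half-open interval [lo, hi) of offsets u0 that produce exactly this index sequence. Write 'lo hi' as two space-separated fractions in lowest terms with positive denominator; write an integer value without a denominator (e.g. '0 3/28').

13/176 1/11

C = [7/64, 7/32, 5/16, 11/32, 27/64, 7/16, 9/16, 11/16, 25/32, 59/64, 1]
j=0 picked index 0: u0 ∈ [0, 7/64)
j=1 picked index 1: u0 ∈ [13/704, 45/352)
j=2 picked index 2: u0 ∈ [13/352, 23/176)
j=3 picked index 4: u0 ∈ [25/352, 105/704)
j=4 picked index 6: u0 ∈ [13/176, 35/176)
j=5 picked index 6: u0 ∈ [-3/176, 19/176)
j=6 picked index 7: u0 ∈ [3/176, 25/176)
j=7 picked index 8: u0 ∈ [9/176, 51/352)
j=8 picked index 9: u0 ∈ [19/352, 137/704)
j=9 picked index 9: u0 ∈ [-13/352, 73/704)
j=10 picked index 10: u0 ∈ [9/704, 1/11)
intersection: [13/176, 1/11)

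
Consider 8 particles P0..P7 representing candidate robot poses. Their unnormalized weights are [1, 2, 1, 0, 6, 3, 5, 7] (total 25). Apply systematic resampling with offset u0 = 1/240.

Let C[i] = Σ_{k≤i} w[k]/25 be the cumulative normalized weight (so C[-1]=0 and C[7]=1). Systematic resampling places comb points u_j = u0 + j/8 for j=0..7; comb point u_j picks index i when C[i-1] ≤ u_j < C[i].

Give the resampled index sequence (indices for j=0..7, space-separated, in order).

C = [1/25, 3/25, 4/25, 4/25, 2/5, 13/25, 18/25, 1]
j=0: u_0=1/240 ∈ [0, 1/25) → index 0
j=1: u_1=31/240 ∈ [3/25, 4/25) → index 2
j=2: u_2=61/240 ∈ [4/25, 2/5) → index 4
j=3: u_3=91/240 ∈ [4/25, 2/5) → index 4
j=4: u_4=121/240 ∈ [2/5, 13/25) → index 5
j=5: u_5=151/240 ∈ [13/25, 18/25) → index 6
j=6: u_6=181/240 ∈ [18/25, 1) → index 7
j=7: u_7=211/240 ∈ [18/25, 1) → index 7

0 2 4 4 5 6 7 7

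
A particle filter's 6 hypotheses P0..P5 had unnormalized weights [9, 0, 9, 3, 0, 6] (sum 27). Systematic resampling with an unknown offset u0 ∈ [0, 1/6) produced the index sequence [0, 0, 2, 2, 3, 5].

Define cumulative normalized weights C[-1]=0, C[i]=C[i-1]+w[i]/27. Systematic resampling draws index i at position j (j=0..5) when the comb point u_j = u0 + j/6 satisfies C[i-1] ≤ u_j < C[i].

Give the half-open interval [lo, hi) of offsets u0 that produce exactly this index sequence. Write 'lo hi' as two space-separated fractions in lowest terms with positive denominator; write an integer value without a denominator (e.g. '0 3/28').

0 1/9

C = [1/3, 1/3, 2/3, 7/9, 7/9, 1]
j=0 picked index 0: u0 ∈ [0, 1/3)
j=1 picked index 0: u0 ∈ [-1/6, 1/6)
j=2 picked index 2: u0 ∈ [0, 1/3)
j=3 picked index 2: u0 ∈ [-1/6, 1/6)
j=4 picked index 3: u0 ∈ [0, 1/9)
j=5 picked index 5: u0 ∈ [-1/18, 1/6)
intersection: [0, 1/9)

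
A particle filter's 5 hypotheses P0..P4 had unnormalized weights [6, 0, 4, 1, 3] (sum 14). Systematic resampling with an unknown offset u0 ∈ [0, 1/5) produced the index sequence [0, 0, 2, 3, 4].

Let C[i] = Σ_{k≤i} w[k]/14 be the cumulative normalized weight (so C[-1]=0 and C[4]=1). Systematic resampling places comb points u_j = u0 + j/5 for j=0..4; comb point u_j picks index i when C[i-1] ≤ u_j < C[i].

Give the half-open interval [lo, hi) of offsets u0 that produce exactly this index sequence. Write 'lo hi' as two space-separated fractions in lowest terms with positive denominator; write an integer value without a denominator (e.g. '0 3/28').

4/35 13/70

C = [3/7, 3/7, 5/7, 11/14, 1]
j=0 picked index 0: u0 ∈ [0, 3/7)
j=1 picked index 0: u0 ∈ [-1/5, 8/35)
j=2 picked index 2: u0 ∈ [1/35, 11/35)
j=3 picked index 3: u0 ∈ [4/35, 13/70)
j=4 picked index 4: u0 ∈ [-1/70, 1/5)
intersection: [4/35, 13/70)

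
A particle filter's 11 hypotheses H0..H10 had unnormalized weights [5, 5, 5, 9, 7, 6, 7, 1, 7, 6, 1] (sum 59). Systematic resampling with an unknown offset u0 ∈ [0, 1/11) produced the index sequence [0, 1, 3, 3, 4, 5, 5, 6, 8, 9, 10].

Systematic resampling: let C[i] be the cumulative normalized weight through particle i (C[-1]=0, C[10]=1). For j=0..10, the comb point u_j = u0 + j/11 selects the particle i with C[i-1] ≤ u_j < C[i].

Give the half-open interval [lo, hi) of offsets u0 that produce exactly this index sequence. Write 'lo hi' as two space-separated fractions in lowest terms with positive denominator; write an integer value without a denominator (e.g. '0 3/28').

C = [5/59, 10/59, 15/59, 24/59, 31/59, 37/59, 44/59, 45/59, 52/59, 58/59, 1]
j=0 picked index 0: u0 ∈ [0, 5/59)
j=1 picked index 1: u0 ∈ [-4/649, 51/649)
j=2 picked index 3: u0 ∈ [47/649, 146/649)
j=3 picked index 3: u0 ∈ [-12/649, 87/649)
j=4 picked index 4: u0 ∈ [28/649, 105/649)
j=5 picked index 5: u0 ∈ [46/649, 112/649)
j=6 picked index 5: u0 ∈ [-13/649, 53/649)
j=7 picked index 6: u0 ∈ [-6/649, 71/649)
j=8 picked index 8: u0 ∈ [23/649, 100/649)
j=9 picked index 9: u0 ∈ [41/649, 107/649)
j=10 picked index 10: u0 ∈ [48/649, 1/11)
intersection: [48/649, 51/649)

48/649 51/649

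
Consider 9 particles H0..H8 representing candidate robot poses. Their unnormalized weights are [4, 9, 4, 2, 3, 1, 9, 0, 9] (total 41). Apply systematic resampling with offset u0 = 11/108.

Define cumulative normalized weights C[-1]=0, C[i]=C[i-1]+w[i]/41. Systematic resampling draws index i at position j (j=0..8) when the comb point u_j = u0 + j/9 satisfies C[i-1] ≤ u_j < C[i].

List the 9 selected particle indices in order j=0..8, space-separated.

1 1 2 3 5 6 6 8 8

C = [4/41, 13/41, 17/41, 19/41, 22/41, 23/41, 32/41, 32/41, 1]
j=0: u_0=11/108 ∈ [4/41, 13/41) → index 1
j=1: u_1=23/108 ∈ [4/41, 13/41) → index 1
j=2: u_2=35/108 ∈ [13/41, 17/41) → index 2
j=3: u_3=47/108 ∈ [17/41, 19/41) → index 3
j=4: u_4=59/108 ∈ [22/41, 23/41) → index 5
j=5: u_5=71/108 ∈ [23/41, 32/41) → index 6
j=6: u_6=83/108 ∈ [23/41, 32/41) → index 6
j=7: u_7=95/108 ∈ [32/41, 1) → index 8
j=8: u_8=107/108 ∈ [32/41, 1) → index 8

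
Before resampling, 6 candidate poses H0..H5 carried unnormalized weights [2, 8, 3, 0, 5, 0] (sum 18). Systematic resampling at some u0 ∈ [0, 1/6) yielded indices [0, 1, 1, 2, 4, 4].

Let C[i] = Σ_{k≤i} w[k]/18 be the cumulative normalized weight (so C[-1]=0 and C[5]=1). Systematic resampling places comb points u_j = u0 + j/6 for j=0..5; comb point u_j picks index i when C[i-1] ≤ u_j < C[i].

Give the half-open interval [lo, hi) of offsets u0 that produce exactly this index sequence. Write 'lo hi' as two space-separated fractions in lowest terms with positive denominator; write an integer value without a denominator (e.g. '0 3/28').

1/18 1/9

C = [1/9, 5/9, 13/18, 13/18, 1, 1]
j=0 picked index 0: u0 ∈ [0, 1/9)
j=1 picked index 1: u0 ∈ [-1/18, 7/18)
j=2 picked index 1: u0 ∈ [-2/9, 2/9)
j=3 picked index 2: u0 ∈ [1/18, 2/9)
j=4 picked index 4: u0 ∈ [1/18, 1/3)
j=5 picked index 4: u0 ∈ [-1/9, 1/6)
intersection: [1/18, 1/9)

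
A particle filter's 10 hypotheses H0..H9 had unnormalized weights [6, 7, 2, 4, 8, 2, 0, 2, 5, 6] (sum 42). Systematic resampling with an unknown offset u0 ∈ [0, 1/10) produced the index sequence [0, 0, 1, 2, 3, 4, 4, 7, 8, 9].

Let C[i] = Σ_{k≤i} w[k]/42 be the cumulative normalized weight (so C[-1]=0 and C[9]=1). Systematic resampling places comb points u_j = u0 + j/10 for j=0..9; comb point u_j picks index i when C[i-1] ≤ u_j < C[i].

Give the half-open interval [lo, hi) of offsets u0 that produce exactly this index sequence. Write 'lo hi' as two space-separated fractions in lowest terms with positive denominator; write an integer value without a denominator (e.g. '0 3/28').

1/105 4/105

C = [1/7, 13/42, 5/14, 19/42, 9/14, 29/42, 29/42, 31/42, 6/7, 1]
j=0 picked index 0: u0 ∈ [0, 1/7)
j=1 picked index 0: u0 ∈ [-1/10, 3/70)
j=2 picked index 1: u0 ∈ [-2/35, 23/210)
j=3 picked index 2: u0 ∈ [1/105, 2/35)
j=4 picked index 3: u0 ∈ [-3/70, 11/210)
j=5 picked index 4: u0 ∈ [-1/21, 1/7)
j=6 picked index 4: u0 ∈ [-31/210, 3/70)
j=7 picked index 7: u0 ∈ [-1/105, 4/105)
j=8 picked index 8: u0 ∈ [-13/210, 2/35)
j=9 picked index 9: u0 ∈ [-3/70, 1/10)
intersection: [1/105, 4/105)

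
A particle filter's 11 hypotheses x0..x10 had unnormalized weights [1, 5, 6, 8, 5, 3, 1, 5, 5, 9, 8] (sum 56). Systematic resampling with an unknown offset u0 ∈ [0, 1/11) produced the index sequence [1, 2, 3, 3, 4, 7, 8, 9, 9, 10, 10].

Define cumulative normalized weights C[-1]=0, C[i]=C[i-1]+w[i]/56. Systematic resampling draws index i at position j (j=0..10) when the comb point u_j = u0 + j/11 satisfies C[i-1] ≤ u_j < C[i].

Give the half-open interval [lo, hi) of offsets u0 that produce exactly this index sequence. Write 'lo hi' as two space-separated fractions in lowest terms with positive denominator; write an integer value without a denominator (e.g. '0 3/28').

39/616 51/616

C = [1/56, 3/28, 3/14, 5/14, 25/56, 1/2, 29/56, 17/28, 39/56, 6/7, 1]
j=0 picked index 1: u0 ∈ [1/56, 3/28)
j=1 picked index 2: u0 ∈ [5/308, 19/154)
j=2 picked index 3: u0 ∈ [5/154, 27/154)
j=3 picked index 3: u0 ∈ [-9/154, 13/154)
j=4 picked index 4: u0 ∈ [-1/154, 51/616)
j=5 picked index 7: u0 ∈ [39/616, 47/308)
j=6 picked index 8: u0 ∈ [19/308, 93/616)
j=7 picked index 9: u0 ∈ [37/616, 17/77)
j=8 picked index 9: u0 ∈ [-19/616, 10/77)
j=9 picked index 10: u0 ∈ [3/77, 2/11)
j=10 picked index 10: u0 ∈ [-4/77, 1/11)
intersection: [39/616, 51/616)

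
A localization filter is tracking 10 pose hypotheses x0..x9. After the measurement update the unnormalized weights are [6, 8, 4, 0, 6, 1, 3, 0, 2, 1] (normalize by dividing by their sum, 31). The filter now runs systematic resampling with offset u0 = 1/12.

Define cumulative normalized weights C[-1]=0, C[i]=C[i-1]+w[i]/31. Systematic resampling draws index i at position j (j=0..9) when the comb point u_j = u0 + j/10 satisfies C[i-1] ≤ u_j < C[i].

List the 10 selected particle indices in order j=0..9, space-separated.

0 0 1 1 2 4 4 5 6 9

C = [6/31, 14/31, 18/31, 18/31, 24/31, 25/31, 28/31, 28/31, 30/31, 1]
j=0: u_0=1/12 ∈ [0, 6/31) → index 0
j=1: u_1=11/60 ∈ [0, 6/31) → index 0
j=2: u_2=17/60 ∈ [6/31, 14/31) → index 1
j=3: u_3=23/60 ∈ [6/31, 14/31) → index 1
j=4: u_4=29/60 ∈ [14/31, 18/31) → index 2
j=5: u_5=7/12 ∈ [18/31, 24/31) → index 4
j=6: u_6=41/60 ∈ [18/31, 24/31) → index 4
j=7: u_7=47/60 ∈ [24/31, 25/31) → index 5
j=8: u_8=53/60 ∈ [25/31, 28/31) → index 6
j=9: u_9=59/60 ∈ [30/31, 1) → index 9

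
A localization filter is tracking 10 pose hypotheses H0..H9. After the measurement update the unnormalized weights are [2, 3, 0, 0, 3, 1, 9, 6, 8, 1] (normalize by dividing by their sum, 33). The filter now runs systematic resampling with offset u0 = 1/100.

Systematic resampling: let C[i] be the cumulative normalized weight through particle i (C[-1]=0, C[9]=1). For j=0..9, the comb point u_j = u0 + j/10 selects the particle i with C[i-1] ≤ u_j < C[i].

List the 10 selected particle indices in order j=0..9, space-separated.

0 1 4 6 6 6 7 7 8 8

C = [2/33, 5/33, 5/33, 5/33, 8/33, 3/11, 6/11, 8/11, 32/33, 1]
j=0: u_0=1/100 ∈ [0, 2/33) → index 0
j=1: u_1=11/100 ∈ [2/33, 5/33) → index 1
j=2: u_2=21/100 ∈ [5/33, 8/33) → index 4
j=3: u_3=31/100 ∈ [3/11, 6/11) → index 6
j=4: u_4=41/100 ∈ [3/11, 6/11) → index 6
j=5: u_5=51/100 ∈ [3/11, 6/11) → index 6
j=6: u_6=61/100 ∈ [6/11, 8/11) → index 7
j=7: u_7=71/100 ∈ [6/11, 8/11) → index 7
j=8: u_8=81/100 ∈ [8/11, 32/33) → index 8
j=9: u_9=91/100 ∈ [8/11, 32/33) → index 8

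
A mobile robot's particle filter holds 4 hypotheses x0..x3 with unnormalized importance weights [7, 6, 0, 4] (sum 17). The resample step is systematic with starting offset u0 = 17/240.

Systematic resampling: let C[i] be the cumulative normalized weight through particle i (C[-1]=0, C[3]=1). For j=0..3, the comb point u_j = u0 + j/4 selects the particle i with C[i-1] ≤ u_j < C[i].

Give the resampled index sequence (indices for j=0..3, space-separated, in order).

C = [7/17, 13/17, 13/17, 1]
j=0: u_0=17/240 ∈ [0, 7/17) → index 0
j=1: u_1=77/240 ∈ [0, 7/17) → index 0
j=2: u_2=137/240 ∈ [7/17, 13/17) → index 1
j=3: u_3=197/240 ∈ [13/17, 1) → index 3

0 0 1 3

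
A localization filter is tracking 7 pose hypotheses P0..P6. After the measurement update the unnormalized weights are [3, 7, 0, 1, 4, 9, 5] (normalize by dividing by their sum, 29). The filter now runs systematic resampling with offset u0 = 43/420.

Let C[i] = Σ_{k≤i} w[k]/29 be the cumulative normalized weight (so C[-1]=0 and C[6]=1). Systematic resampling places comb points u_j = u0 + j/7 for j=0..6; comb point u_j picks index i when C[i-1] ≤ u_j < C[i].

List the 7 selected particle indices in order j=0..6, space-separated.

C = [3/29, 10/29, 10/29, 11/29, 15/29, 24/29, 1]
j=0: u_0=43/420 ∈ [0, 3/29) → index 0
j=1: u_1=103/420 ∈ [3/29, 10/29) → index 1
j=2: u_2=163/420 ∈ [11/29, 15/29) → index 4
j=3: u_3=223/420 ∈ [15/29, 24/29) → index 5
j=4: u_4=283/420 ∈ [15/29, 24/29) → index 5
j=5: u_5=49/60 ∈ [15/29, 24/29) → index 5
j=6: u_6=403/420 ∈ [24/29, 1) → index 6

0 1 4 5 5 5 6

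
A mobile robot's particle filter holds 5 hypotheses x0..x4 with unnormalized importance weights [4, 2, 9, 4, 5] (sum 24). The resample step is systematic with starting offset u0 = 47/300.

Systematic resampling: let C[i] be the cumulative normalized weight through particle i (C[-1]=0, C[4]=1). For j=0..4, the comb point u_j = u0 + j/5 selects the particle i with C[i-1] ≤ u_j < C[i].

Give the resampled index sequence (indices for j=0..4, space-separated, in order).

C = [1/6, 1/4, 5/8, 19/24, 1]
j=0: u_0=47/300 ∈ [0, 1/6) → index 0
j=1: u_1=107/300 ∈ [1/4, 5/8) → index 2
j=2: u_2=167/300 ∈ [1/4, 5/8) → index 2
j=3: u_3=227/300 ∈ [5/8, 19/24) → index 3
j=4: u_4=287/300 ∈ [19/24, 1) → index 4

0 2 2 3 4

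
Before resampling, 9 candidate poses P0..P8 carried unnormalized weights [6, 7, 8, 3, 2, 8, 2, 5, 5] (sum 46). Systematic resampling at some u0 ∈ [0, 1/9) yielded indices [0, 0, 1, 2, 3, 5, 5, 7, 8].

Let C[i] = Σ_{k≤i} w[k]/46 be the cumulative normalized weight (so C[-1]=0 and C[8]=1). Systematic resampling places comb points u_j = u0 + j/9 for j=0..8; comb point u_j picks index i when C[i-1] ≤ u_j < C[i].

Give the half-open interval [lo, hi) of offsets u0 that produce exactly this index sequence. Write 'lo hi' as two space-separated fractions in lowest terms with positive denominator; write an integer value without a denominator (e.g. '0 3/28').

5/414 4/207

C = [3/23, 13/46, 21/46, 12/23, 13/23, 17/23, 18/23, 41/46, 1]
j=0 picked index 0: u0 ∈ [0, 3/23)
j=1 picked index 0: u0 ∈ [-1/9, 4/207)
j=2 picked index 1: u0 ∈ [-19/207, 25/414)
j=3 picked index 2: u0 ∈ [-7/138, 17/138)
j=4 picked index 3: u0 ∈ [5/414, 16/207)
j=5 picked index 5: u0 ∈ [2/207, 38/207)
j=6 picked index 5: u0 ∈ [-7/69, 5/69)
j=7 picked index 7: u0 ∈ [1/207, 47/414)
j=8 picked index 8: u0 ∈ [1/414, 1/9)
intersection: [5/414, 4/207)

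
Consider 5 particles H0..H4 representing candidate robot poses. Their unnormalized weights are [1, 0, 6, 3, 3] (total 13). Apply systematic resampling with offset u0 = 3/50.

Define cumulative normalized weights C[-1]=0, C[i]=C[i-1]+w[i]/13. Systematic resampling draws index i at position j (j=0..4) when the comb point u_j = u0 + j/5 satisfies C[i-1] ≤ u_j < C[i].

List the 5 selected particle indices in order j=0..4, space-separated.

0 2 2 3 4

C = [1/13, 1/13, 7/13, 10/13, 1]
j=0: u_0=3/50 ∈ [0, 1/13) → index 0
j=1: u_1=13/50 ∈ [1/13, 7/13) → index 2
j=2: u_2=23/50 ∈ [1/13, 7/13) → index 2
j=3: u_3=33/50 ∈ [7/13, 10/13) → index 3
j=4: u_4=43/50 ∈ [10/13, 1) → index 4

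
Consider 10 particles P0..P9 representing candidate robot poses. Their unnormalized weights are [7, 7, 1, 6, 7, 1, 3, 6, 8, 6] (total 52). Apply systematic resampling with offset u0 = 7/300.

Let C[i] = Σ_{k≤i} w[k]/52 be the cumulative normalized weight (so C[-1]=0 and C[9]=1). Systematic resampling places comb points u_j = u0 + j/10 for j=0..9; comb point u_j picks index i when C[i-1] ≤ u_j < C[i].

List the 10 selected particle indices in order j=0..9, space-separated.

C = [7/52, 7/26, 15/52, 21/52, 7/13, 29/52, 8/13, 19/26, 23/26, 1]
j=0: u_0=7/300 ∈ [0, 7/52) → index 0
j=1: u_1=37/300 ∈ [0, 7/52) → index 0
j=2: u_2=67/300 ∈ [7/52, 7/26) → index 1
j=3: u_3=97/300 ∈ [15/52, 21/52) → index 3
j=4: u_4=127/300 ∈ [21/52, 7/13) → index 4
j=5: u_5=157/300 ∈ [21/52, 7/13) → index 4
j=6: u_6=187/300 ∈ [8/13, 19/26) → index 7
j=7: u_7=217/300 ∈ [8/13, 19/26) → index 7
j=8: u_8=247/300 ∈ [19/26, 23/26) → index 8
j=9: u_9=277/300 ∈ [23/26, 1) → index 9

0 0 1 3 4 4 7 7 8 9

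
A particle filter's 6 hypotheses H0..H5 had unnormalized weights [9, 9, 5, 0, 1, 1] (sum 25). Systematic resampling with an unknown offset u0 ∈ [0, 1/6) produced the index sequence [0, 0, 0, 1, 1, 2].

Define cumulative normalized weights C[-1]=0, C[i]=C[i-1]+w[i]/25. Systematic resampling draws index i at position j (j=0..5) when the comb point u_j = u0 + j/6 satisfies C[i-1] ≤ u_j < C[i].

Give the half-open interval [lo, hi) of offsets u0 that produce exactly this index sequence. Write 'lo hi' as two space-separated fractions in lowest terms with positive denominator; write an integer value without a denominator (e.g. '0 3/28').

C = [9/25, 18/25, 23/25, 23/25, 24/25, 1]
j=0 picked index 0: u0 ∈ [0, 9/25)
j=1 picked index 0: u0 ∈ [-1/6, 29/150)
j=2 picked index 0: u0 ∈ [-1/3, 2/75)
j=3 picked index 1: u0 ∈ [-7/50, 11/50)
j=4 picked index 1: u0 ∈ [-23/75, 4/75)
j=5 picked index 2: u0 ∈ [-17/150, 13/150)
intersection: [0, 2/75)

0 2/75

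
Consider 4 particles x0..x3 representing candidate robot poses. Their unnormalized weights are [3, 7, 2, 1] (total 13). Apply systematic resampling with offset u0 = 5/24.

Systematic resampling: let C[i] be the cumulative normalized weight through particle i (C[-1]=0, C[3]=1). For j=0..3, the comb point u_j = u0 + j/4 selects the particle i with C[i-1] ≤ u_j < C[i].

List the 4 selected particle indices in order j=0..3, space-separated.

C = [3/13, 10/13, 12/13, 1]
j=0: u_0=5/24 ∈ [0, 3/13) → index 0
j=1: u_1=11/24 ∈ [3/13, 10/13) → index 1
j=2: u_2=17/24 ∈ [3/13, 10/13) → index 1
j=3: u_3=23/24 ∈ [12/13, 1) → index 3

0 1 1 3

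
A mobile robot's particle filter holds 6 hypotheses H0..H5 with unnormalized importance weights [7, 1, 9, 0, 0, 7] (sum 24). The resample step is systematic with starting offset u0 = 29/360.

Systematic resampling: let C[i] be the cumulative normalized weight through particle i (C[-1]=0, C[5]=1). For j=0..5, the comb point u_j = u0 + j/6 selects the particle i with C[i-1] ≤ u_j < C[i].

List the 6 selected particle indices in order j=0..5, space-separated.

C = [7/24, 1/3, 17/24, 17/24, 17/24, 1]
j=0: u_0=29/360 ∈ [0, 7/24) → index 0
j=1: u_1=89/360 ∈ [0, 7/24) → index 0
j=2: u_2=149/360 ∈ [1/3, 17/24) → index 2
j=3: u_3=209/360 ∈ [1/3, 17/24) → index 2
j=4: u_4=269/360 ∈ [17/24, 1) → index 5
j=5: u_5=329/360 ∈ [17/24, 1) → index 5

0 0 2 2 5 5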